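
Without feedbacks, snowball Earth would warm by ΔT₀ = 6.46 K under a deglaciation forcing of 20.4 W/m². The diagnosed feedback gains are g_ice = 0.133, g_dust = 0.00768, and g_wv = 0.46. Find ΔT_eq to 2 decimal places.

16.18 K

Total gain g = 0.133 + 0.00768 + 0.46 = 0.60068.
Amplification A = 1/(1 − 0.60068) = 2.504.
ΔT = 6.46 × 2.504 = 16.18 K.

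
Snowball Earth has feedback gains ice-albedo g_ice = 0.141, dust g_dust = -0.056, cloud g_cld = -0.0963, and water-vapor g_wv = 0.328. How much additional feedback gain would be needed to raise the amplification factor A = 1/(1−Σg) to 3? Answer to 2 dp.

0.35

Current total gain = 0.3167.
Target gain for A = 3: g* = 1 − 1/3 = 0.6667.
Additional gain needed = 0.6667 − 0.3167 = 0.35.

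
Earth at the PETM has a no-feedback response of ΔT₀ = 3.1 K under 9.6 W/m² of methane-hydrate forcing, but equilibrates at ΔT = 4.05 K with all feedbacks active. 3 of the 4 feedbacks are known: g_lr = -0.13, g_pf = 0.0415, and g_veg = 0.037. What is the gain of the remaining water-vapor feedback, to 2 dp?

0.29

Amplification A = ΔT/ΔT₀ = 4.05/3.1 = 1.306.
Total gain g = 1 − 1/A = 1 − 1/1.306 = 0.2343.
Known gains sum to -0.13 + 0.0415 + 0.037 = -0.0515.
g_wv = 0.2343 + 0.0515 = 0.29.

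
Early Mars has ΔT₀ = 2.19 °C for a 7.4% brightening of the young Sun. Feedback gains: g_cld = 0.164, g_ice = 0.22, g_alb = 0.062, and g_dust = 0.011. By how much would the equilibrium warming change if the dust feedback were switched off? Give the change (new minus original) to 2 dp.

Original: g = 0.457, ΔT = 2.19/(1−0.457) = 4.0331 °C.
Without dust: g' = 0.446, ΔT' = 2.19/(1−0.446) = 3.9531 °C.
Change = 3.9531 − 4.0331 = -0.08 °C.

-0.08 °C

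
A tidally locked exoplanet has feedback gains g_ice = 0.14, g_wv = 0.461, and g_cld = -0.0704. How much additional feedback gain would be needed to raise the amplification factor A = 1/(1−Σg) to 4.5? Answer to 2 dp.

Current total gain = 0.5306.
Target gain for A = 4.5: g* = 1 − 1/4.5 = 0.7778.
Additional gain needed = 0.7778 − 0.5306 = 0.25.

0.25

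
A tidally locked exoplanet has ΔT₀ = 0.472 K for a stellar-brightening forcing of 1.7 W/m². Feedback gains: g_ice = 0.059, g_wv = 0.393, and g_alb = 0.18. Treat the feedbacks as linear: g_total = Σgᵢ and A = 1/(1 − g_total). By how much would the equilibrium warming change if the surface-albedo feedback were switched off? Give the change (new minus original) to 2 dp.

Original: g = 0.632, ΔT = 0.472/(1−0.632) = 1.2826 K.
Without surface-albedo: g' = 0.452, ΔT' = 0.472/(1−0.452) = 0.8613 K.
Change = 0.8613 − 1.2826 = -0.42 K.

-0.42 K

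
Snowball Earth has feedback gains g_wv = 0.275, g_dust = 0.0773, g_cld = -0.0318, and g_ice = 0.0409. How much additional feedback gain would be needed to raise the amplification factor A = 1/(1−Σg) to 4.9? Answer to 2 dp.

0.43

Current total gain = 0.3614.
Target gain for A = 4.9: g* = 1 − 1/4.9 = 0.7959.
Additional gain needed = 0.7959 − 0.3614 = 0.43.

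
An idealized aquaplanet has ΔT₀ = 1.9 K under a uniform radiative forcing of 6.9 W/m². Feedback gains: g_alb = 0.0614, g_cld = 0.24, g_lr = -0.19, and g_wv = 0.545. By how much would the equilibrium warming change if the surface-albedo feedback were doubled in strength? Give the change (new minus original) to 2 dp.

1.20 K

Original: g = 0.6564, ΔT = 1.9/(1−0.6564) = 5.5297 K.
With doubled surface-albedo: g' = 0.7178, ΔT' = 1.9/(1−0.7178) = 6.7328 K.
Change = 6.7328 − 5.5297 = 1.20 K.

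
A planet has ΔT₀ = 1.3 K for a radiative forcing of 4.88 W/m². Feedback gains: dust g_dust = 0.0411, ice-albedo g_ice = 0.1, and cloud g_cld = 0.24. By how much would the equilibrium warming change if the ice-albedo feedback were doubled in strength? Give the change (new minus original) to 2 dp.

Original: g = 0.3811, ΔT = 1.3/(1−0.3811) = 2.1005 K.
With doubled ice-albedo: g' = 0.4811, ΔT' = 1.3/(1−0.4811) = 2.5053 K.
Change = 2.5053 − 2.1005 = 0.40 K.

0.40 K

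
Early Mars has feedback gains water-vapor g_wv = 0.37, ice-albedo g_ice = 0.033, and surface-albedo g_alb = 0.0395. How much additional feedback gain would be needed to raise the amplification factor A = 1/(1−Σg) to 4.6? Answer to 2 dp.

0.34

Current total gain = 0.4425.
Target gain for A = 4.6: g* = 1 − 1/4.6 = 0.7826.
Additional gain needed = 0.7826 − 0.4425 = 0.34.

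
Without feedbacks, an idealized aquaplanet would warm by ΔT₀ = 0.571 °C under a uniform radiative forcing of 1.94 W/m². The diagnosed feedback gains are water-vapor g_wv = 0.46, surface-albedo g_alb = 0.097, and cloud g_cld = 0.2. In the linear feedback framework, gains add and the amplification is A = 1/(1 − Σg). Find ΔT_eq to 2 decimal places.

2.35 °C

Total gain g = 0.46 + 0.097 + 0.2 = 0.757.
Amplification A = 1/(1 − 0.757) = 4.115.
ΔT = 0.571 × 4.115 = 2.35 °C.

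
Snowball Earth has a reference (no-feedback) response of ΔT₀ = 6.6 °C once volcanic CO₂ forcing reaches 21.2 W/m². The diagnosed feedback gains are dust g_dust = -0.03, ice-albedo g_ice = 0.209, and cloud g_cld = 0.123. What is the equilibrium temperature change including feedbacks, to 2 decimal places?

Total gain g = -0.03 + 0.209 + 0.123 = 0.302.
Amplification A = 1/(1 − 0.302) = 1.433.
ΔT = 6.6 × 1.433 = 9.46 °C.

9.46 °C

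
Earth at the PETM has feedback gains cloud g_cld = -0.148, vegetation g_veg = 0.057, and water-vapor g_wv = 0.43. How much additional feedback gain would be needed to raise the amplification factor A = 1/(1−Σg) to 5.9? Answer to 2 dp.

Current total gain = 0.339.
Target gain for A = 5.9: g* = 1 − 1/5.9 = 0.8305.
Additional gain needed = 0.8305 − 0.339 = 0.49.

0.49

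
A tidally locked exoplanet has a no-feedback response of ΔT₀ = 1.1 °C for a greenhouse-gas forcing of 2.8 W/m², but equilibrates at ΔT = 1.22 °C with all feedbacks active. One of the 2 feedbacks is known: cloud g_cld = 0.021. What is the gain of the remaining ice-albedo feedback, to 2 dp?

Amplification A = ΔT/ΔT₀ = 1.22/1.1 = 1.109.
Total gain g = 1 − 1/A = 1 − 1/1.109 = 0.09829.
The known gain is 0.021.
g_ice = 0.09829 − 0.021 = 0.08.

0.08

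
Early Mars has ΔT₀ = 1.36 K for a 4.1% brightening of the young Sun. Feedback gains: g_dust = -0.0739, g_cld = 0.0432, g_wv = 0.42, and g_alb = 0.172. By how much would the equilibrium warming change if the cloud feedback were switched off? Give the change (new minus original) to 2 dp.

Original: g = 0.5613, ΔT = 1.36/(1−0.5613) = 3.1001 K.
Without cloud: g' = 0.5181, ΔT' = 1.36/(1−0.5181) = 2.8222 K.
Change = 2.8222 − 3.1001 = -0.28 K.

-0.28 K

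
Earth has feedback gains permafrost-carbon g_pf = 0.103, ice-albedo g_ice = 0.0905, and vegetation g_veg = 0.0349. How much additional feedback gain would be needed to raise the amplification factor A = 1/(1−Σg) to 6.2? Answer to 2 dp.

0.61

Current total gain = 0.2284.
Target gain for A = 6.2: g* = 1 − 1/6.2 = 0.8387.
Additional gain needed = 0.8387 − 0.2284 = 0.61.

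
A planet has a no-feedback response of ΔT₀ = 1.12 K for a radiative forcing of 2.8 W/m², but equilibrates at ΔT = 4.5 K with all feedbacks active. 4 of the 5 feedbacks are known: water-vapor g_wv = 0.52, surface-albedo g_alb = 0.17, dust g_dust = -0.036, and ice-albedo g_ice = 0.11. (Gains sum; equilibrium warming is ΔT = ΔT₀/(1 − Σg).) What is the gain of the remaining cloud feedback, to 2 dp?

Amplification A = ΔT/ΔT₀ = 4.5/1.12 = 4.018.
Total gain g = 1 − 1/A = 1 − 1/4.018 = 0.7511.
Known gains sum to 0.52 + 0.17 − 0.036 + 0.11 = 0.764.
g_cld = 0.7511 − 0.764 = -0.01.

-0.01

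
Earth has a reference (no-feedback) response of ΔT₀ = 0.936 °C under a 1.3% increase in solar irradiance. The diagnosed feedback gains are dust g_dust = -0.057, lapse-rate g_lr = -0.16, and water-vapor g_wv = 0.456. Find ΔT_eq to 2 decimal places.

1.23 °C

Total gain g = -0.057 − 0.16 + 0.456 = 0.239.
Amplification A = 1/(1 − 0.239) = 1.314.
ΔT = 0.936 × 1.314 = 1.23 °C.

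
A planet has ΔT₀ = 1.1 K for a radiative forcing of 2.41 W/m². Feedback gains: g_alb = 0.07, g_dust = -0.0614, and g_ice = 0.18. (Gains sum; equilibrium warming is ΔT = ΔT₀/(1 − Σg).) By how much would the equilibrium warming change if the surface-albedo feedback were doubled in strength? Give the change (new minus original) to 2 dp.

Original: g = 0.1886, ΔT = 1.1/(1−0.1886) = 1.3557 K.
With doubled surface-albedo: g' = 0.2586, ΔT' = 1.1/(1−0.2586) = 1.4837 K.
Change = 1.4837 − 1.3557 = 0.13 K.

0.13 K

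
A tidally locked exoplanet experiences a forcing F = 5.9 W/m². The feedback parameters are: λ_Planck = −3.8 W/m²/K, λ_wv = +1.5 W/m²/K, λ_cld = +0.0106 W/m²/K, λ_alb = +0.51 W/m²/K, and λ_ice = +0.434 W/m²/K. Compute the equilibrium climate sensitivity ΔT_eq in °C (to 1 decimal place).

4.4 °C

Net feedback parameter λ = (−3.8) + (+1.5) + (+0.0106) + (+0.51) + (+0.434) = -1.3454 W/m²/K.
ΔT = −F/λ = −5.9/(-1.3454) = 4.4 °C.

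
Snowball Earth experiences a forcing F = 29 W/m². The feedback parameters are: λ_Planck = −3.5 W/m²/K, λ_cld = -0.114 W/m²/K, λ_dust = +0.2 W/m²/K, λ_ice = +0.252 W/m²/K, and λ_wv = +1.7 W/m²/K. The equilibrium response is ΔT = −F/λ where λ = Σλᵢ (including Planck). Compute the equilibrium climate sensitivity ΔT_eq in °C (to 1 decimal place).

19.8 °C

Net feedback parameter λ = (−3.5) + (-0.114) + (+0.2) + (+0.252) + (+1.7) = -1.462 W/m²/K.
ΔT = −F/λ = −29/(-1.462) = 19.8 °C.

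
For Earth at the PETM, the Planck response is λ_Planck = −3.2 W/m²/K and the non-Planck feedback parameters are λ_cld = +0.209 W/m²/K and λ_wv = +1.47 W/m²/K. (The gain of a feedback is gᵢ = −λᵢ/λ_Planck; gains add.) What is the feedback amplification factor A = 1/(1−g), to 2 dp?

2.10

Convert to gains: g_cld = 0.209/3.2 = 0.06531; g_wv = 1.47/3.2 = 0.4594.
Total gain g = 0.52471.
A = 1/(1 − 0.52471) = 2.10.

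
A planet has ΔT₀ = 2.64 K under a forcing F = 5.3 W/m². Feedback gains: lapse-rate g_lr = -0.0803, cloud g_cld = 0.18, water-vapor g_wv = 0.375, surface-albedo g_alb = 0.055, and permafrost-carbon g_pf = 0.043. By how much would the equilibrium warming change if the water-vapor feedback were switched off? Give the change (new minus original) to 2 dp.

Original: g = 0.5727, ΔT = 2.64/(1−0.5727) = 6.1783 K.
Without water-vapor: g' = 0.1977, ΔT' = 2.64/(1−0.1977) = 3.2905 K.
Change = 3.2905 − 6.1783 = -2.89 K.

-2.89 K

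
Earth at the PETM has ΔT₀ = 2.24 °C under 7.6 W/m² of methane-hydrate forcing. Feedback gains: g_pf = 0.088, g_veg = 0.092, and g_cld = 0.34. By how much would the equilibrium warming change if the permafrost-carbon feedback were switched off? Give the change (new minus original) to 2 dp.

-0.72 °C

Original: g = 0.52, ΔT = 2.24/(1−0.52) = 4.6667 °C.
Without permafrost-carbon: g' = 0.432, ΔT' = 2.24/(1−0.432) = 3.9437 °C.
Change = 3.9437 − 4.6667 = -0.72 °C.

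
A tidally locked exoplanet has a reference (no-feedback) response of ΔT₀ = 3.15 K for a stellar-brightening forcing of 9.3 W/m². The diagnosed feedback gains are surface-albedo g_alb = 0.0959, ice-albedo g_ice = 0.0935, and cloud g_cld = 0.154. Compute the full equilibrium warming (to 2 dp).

4.80 K

Total gain g = 0.0959 + 0.0935 + 0.154 = 0.3434.
Amplification A = 1/(1 − 0.3434) = 1.523.
ΔT = 3.15 × 1.523 = 4.80 K.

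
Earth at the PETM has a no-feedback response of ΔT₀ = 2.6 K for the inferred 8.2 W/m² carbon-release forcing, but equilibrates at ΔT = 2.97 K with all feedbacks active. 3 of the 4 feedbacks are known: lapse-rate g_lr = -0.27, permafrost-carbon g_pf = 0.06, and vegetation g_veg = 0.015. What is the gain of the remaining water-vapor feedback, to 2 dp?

0.32

Amplification A = ΔT/ΔT₀ = 2.97/2.6 = 1.142.
Total gain g = 1 − 1/A = 1 − 1/1.142 = 0.1243.
Known gains sum to -0.27 + 0.06 + 0.015 = -0.195.
g_wv = 0.1243 + 0.195 = 0.32.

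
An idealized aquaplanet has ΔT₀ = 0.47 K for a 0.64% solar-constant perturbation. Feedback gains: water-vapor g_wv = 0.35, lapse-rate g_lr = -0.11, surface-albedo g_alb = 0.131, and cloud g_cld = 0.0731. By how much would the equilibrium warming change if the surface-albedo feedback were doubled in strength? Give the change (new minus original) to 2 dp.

0.26 K

Original: g = 0.4441, ΔT = 0.47/(1−0.4441) = 0.8455 K.
With doubled surface-albedo: g' = 0.5751, ΔT' = 0.47/(1−0.5751) = 1.1061 K.
Change = 1.1061 − 0.8455 = 0.26 K.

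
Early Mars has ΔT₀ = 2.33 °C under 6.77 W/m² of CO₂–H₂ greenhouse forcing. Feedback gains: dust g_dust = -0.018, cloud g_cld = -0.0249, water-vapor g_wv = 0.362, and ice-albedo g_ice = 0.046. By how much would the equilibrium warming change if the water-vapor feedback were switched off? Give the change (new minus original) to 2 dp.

-1.33 °C

Original: g = 0.3651, ΔT = 2.33/(1−0.3651) = 3.6699 °C.
Without water-vapor: g' = 0.0031, ΔT' = 2.33/(1−0.0031) = 2.3372 °C.
Change = 2.3372 − 3.6699 = -1.33 °C.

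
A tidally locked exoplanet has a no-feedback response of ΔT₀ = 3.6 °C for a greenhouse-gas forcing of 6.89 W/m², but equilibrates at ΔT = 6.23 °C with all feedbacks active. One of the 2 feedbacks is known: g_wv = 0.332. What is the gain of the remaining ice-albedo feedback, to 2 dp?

0.09

Amplification A = ΔT/ΔT₀ = 6.23/3.6 = 1.731.
Total gain g = 1 − 1/A = 1 − 1/1.731 = 0.4223.
The known gain is 0.332.
g_ice = 0.4223 − 0.332 = 0.09.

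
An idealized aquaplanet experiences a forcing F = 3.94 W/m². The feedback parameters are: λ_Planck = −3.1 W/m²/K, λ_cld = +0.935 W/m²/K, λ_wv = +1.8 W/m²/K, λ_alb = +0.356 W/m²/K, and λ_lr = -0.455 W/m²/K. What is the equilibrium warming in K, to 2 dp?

8.49 K

Net feedback parameter λ = (−3.1) + (+0.935) + (+1.8) + (+0.356) + (-0.455) = -0.464 W/m²/K.
ΔT = −F/λ = −3.94/(-0.464) = 8.49 K.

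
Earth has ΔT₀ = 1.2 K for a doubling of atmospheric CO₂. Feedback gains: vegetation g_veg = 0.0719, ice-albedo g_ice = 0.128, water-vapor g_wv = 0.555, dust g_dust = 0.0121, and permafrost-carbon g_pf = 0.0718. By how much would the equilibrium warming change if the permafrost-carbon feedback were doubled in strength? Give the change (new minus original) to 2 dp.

5.98 K

Original: g = 0.8388, ΔT = 1.2/(1−0.8388) = 7.4442 K.
With doubled permafrost-carbon: g' = 0.9106, ΔT' = 1.2/(1−0.9106) = 13.4228 K.
Change = 13.4228 − 7.4442 = 5.98 K.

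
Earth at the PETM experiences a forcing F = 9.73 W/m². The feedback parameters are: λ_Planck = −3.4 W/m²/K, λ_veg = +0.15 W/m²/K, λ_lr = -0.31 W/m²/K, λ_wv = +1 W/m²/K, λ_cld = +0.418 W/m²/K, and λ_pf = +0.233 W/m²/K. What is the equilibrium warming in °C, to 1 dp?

Net feedback parameter λ = (−3.4) + (+0.15) + (-0.31) + (+1) + (+0.418) + (+0.233) = -1.909 W/m²/K.
ΔT = −F/λ = −9.73/(-1.909) = 5.1 °C.

5.1 °C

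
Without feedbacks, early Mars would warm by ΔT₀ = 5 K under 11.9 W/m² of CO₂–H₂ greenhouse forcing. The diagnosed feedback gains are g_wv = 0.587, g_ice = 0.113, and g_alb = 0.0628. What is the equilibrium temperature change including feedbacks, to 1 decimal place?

Total gain g = 0.587 + 0.113 + 0.0628 = 0.7628.
Amplification A = 1/(1 − 0.7628) = 4.216.
ΔT = 5 × 4.216 = 21.1 K.

21.1 K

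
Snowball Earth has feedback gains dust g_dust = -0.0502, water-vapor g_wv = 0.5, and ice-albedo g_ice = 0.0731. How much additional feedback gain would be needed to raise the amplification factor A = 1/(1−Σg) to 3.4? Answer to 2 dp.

0.18

Current total gain = 0.5229.
Target gain for A = 3.4: g* = 1 − 1/3.4 = 0.7059.
Additional gain needed = 0.7059 − 0.5229 = 0.18.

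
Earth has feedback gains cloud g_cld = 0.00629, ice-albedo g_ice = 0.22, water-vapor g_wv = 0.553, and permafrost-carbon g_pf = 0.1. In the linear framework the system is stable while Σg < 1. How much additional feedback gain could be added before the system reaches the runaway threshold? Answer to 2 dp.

0.12

Current total gain = 0.00629 + 0.22 + 0.553 + 0.1 = 0.87929.
Margin to runaway = 1 − 0.87929 = 0.12.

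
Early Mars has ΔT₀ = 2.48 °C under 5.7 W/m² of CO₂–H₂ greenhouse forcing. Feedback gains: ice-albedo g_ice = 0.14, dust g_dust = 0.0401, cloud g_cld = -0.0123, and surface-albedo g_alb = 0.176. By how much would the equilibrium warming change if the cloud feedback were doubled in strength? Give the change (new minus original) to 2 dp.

-0.07 °C

Original: g = 0.3438, ΔT = 2.48/(1−0.3438) = 3.7793 °C.
With doubled cloud: g' = 0.3315, ΔT' = 2.48/(1−0.3315) = 3.7098 °C.
Change = 3.7098 − 3.7793 = -0.07 °C.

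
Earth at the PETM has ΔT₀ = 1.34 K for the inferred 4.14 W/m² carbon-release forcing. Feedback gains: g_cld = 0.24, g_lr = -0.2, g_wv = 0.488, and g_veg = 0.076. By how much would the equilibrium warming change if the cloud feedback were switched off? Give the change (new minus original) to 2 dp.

Original: g = 0.604, ΔT = 1.34/(1−0.604) = 3.3838 K.
Without cloud: g' = 0.364, ΔT' = 1.34/(1−0.364) = 2.1069 K.
Change = 2.1069 − 3.3838 = -1.28 K.

-1.28 K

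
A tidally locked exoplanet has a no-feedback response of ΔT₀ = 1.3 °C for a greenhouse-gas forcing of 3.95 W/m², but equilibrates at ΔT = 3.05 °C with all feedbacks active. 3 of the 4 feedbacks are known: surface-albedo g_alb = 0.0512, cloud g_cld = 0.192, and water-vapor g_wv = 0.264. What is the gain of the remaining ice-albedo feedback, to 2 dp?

0.07

Amplification A = ΔT/ΔT₀ = 3.05/1.3 = 2.346.
Total gain g = 1 − 1/A = 1 − 1/2.346 = 0.5737.
Known gains sum to 0.0512 + 0.192 + 0.264 = 0.5072.
g_ice = 0.5737 − 0.5072 = 0.07.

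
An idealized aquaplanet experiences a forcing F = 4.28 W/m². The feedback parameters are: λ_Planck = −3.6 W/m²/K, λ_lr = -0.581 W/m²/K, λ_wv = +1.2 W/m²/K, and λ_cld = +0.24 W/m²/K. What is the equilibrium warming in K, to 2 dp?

1.56 K

Net feedback parameter λ = (−3.6) + (-0.581) + (+1.2) + (+0.24) = -2.741 W/m²/K.
ΔT = −F/λ = −4.28/(-2.741) = 1.56 K.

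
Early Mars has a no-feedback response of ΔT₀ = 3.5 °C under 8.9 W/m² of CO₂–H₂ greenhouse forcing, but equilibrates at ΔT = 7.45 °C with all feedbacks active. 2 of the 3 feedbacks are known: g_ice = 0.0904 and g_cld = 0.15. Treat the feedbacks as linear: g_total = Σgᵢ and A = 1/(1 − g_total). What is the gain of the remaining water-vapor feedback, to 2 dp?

0.29

Amplification A = ΔT/ΔT₀ = 7.45/3.5 = 2.129.
Total gain g = 1 − 1/A = 1 − 1/2.129 = 0.5303.
Known gains sum to 0.0904 + 0.15 = 0.2404.
g_wv = 0.5303 − 0.2404 = 0.29.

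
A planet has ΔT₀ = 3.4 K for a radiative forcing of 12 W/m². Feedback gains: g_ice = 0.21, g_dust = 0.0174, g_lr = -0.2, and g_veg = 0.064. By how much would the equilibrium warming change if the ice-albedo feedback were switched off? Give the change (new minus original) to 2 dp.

-0.70 K

Original: g = 0.0914, ΔT = 3.4/(1−0.0914) = 3.7420 K.
Without ice-albedo: g' = -0.1186, ΔT' = 3.4/(1+0.1186) = 3.0395 K.
Change = 3.0395 − 3.7420 = -0.70 K.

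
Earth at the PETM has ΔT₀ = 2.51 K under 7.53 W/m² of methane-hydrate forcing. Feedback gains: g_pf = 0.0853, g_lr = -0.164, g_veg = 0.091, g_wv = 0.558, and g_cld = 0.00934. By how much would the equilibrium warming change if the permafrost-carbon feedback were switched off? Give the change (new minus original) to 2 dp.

Original: g = 0.57964, ΔT = 2.51/(1−0.57964) = 5.9711 K.
Without permafrost-carbon: g' = 0.49434, ΔT' = 2.51/(1−0.49434) = 4.9638 K.
Change = 4.9638 − 5.9711 = -1.01 K.

-1.01 K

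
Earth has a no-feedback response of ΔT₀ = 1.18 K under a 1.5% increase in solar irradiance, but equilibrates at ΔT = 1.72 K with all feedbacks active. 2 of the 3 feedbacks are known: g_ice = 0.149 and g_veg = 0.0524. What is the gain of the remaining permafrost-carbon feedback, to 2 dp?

0.11

Amplification A = ΔT/ΔT₀ = 1.72/1.18 = 1.458.
Total gain g = 1 − 1/A = 1 − 1/1.458 = 0.3141.
Known gains sum to 0.149 + 0.0524 = 0.2014.
g_pf = 0.3141 − 0.2014 = 0.11.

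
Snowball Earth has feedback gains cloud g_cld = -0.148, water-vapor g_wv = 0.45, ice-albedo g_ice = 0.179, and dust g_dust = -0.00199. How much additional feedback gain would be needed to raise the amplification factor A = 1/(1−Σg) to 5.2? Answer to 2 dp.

Current total gain = 0.47901.
Target gain for A = 5.2: g* = 1 − 1/5.2 = 0.8077.
Additional gain needed = 0.8077 − 0.47901 = 0.33.

0.33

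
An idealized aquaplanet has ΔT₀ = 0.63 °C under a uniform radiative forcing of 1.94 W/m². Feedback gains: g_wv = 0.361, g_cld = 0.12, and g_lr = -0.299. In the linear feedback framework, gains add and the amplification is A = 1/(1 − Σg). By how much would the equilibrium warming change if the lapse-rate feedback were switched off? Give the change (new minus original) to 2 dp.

0.44 °C

Original: g = 0.182, ΔT = 0.63/(1−0.182) = 0.7702 °C.
Without lapse-rate: g' = 0.481, ΔT' = 0.63/(1−0.481) = 1.2139 °C.
Change = 1.2139 − 0.7702 = 0.44 °C.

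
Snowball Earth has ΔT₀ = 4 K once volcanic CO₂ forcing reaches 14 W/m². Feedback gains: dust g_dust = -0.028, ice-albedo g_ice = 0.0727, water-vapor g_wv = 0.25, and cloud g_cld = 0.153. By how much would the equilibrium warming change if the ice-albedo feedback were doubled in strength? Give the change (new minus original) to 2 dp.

Original: g = 0.4477, ΔT = 4/(1−0.4477) = 7.2424 K.
With doubled ice-albedo: g' = 0.5204, ΔT' = 4/(1−0.5204) = 8.3403 K.
Change = 8.3403 − 7.2424 = 1.10 K.

1.10 K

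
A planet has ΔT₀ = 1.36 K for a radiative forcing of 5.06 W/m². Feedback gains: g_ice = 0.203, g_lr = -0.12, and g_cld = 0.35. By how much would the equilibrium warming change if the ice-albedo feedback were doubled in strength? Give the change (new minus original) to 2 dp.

Original: g = 0.433, ΔT = 1.36/(1−0.433) = 2.3986 K.
With doubled ice-albedo: g' = 0.636, ΔT' = 1.36/(1−0.636) = 3.7363 K.
Change = 3.7363 − 2.3986 = 1.34 K.

1.34 K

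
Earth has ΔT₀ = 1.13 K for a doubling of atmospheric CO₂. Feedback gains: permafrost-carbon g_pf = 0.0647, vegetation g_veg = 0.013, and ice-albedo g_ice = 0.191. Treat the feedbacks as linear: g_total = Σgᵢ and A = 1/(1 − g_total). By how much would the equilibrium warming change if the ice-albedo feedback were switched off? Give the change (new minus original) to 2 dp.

-0.32 K

Original: g = 0.2687, ΔT = 1.13/(1−0.2687) = 1.5452 K.
Without ice-albedo: g' = 0.0777, ΔT' = 1.13/(1−0.0777) = 1.2252 K.
Change = 1.2252 − 1.5452 = -0.32 K.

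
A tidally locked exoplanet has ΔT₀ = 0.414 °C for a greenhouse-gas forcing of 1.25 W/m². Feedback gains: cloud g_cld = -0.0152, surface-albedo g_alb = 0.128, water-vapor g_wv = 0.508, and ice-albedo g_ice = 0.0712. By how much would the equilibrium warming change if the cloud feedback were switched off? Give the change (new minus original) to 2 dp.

0.07 °C

Original: g = 0.692, ΔT = 0.414/(1−0.692) = 1.3442 °C.
Without cloud: g' = 0.7072, ΔT' = 0.414/(1−0.7072) = 1.4139 °C.
Change = 1.4139 − 1.3442 = 0.07 °C.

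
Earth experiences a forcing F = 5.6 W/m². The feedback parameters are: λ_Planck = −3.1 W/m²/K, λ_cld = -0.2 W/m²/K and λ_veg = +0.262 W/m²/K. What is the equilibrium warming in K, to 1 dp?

Net feedback parameter λ = (−3.1) + (-0.2) + (+0.262) = -3.038 W/m²/K.
ΔT = −F/λ = −5.6/(-3.038) = 1.8 K.

1.8 K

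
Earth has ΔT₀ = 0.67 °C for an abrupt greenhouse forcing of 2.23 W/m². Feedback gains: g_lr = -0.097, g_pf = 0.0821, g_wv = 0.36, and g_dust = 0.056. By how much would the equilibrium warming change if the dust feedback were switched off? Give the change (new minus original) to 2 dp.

Original: g = 0.4011, ΔT = 0.67/(1−0.4011) = 1.1187 °C.
Without dust: g' = 0.3451, ΔT' = 0.67/(1−0.3451) = 1.0231 °C.
Change = 1.0231 − 1.1187 = -0.10 °C.

-0.10 °C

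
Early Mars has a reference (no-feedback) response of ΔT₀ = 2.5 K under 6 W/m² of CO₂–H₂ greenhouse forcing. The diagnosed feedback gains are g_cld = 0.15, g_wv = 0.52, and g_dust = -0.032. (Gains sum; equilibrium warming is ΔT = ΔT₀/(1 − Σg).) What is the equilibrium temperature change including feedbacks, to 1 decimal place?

6.9 K

Total gain g = 0.15 + 0.52 − 0.032 = 0.638.
Amplification A = 1/(1 − 0.638) = 2.762.
ΔT = 2.5 × 2.762 = 6.9 K.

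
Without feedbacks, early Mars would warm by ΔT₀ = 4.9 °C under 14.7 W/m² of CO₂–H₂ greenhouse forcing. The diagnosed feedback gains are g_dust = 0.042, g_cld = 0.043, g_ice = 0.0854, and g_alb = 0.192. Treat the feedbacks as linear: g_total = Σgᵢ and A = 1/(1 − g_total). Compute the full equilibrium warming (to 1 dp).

7.7 °C

Total gain g = 0.042 + 0.043 + 0.0854 + 0.192 = 0.3624.
Amplification A = 1/(1 − 0.3624) = 1.568.
ΔT = 4.9 × 1.568 = 7.7 °C.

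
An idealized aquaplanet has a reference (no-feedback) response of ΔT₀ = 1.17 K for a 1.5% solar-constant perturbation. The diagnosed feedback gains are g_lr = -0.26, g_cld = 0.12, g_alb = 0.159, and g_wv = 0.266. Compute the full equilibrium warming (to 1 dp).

1.6 K

Total gain g = -0.26 + 0.12 + 0.159 + 0.266 = 0.285.
Amplification A = 1/(1 − 0.285) = 1.399.
ΔT = 1.17 × 1.399 = 1.6 K.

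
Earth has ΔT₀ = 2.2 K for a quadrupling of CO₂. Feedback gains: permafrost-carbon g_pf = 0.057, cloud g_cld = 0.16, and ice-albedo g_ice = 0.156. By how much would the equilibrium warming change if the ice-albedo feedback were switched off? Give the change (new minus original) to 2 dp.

Original: g = 0.373, ΔT = 2.2/(1−0.373) = 3.5088 K.
Without ice-albedo: g' = 0.217, ΔT' = 2.2/(1−0.217) = 2.8097 K.
Change = 2.8097 − 3.5088 = -0.70 K.

-0.70 K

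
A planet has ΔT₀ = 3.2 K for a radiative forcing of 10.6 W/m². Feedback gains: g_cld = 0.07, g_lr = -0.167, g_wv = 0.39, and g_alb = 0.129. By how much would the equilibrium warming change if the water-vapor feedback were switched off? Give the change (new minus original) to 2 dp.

-2.23 K

Original: g = 0.422, ΔT = 3.2/(1−0.422) = 5.5363 K.
Without water-vapor: g' = 0.032, ΔT' = 3.2/(1−0.032) = 3.3058 K.
Change = 3.3058 − 5.5363 = -2.23 K.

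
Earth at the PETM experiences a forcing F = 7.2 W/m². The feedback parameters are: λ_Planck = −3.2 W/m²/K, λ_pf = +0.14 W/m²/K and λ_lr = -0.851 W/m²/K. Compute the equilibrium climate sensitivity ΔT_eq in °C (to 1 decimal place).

Net feedback parameter λ = (−3.2) + (+0.14) + (-0.851) = -3.911 W/m²/K.
ΔT = −F/λ = −7.2/(-3.911) = 1.8 °C.

1.8 °C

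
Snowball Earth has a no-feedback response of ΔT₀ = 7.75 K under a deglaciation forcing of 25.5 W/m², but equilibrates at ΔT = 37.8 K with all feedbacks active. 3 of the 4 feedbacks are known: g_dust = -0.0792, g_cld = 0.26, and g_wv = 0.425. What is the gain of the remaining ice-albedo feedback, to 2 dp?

0.19

Amplification A = ΔT/ΔT₀ = 37.8/7.75 = 4.877.
Total gain g = 1 − 1/A = 1 − 1/4.877 = 0.795.
Known gains sum to -0.0792 + 0.26 + 0.425 = 0.6058.
g_ice = 0.795 − 0.6058 = 0.19.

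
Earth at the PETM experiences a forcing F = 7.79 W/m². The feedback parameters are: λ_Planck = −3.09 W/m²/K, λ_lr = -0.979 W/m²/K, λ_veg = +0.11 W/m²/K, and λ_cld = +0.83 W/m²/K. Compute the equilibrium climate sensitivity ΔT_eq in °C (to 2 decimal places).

Net feedback parameter λ = (−3.09) + (-0.979) + (+0.11) + (+0.83) = -3.129 W/m²/K.
ΔT = −F/λ = −7.79/(-3.129) = 2.49 °C.

2.49 °C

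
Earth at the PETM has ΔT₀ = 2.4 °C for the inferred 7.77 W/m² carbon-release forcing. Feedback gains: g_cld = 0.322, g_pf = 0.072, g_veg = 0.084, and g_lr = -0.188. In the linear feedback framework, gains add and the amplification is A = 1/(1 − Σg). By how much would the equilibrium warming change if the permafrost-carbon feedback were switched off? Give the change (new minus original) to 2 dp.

Original: g = 0.29, ΔT = 2.4/(1−0.29) = 3.3803 °C.
Without permafrost-carbon: g' = 0.218, ΔT' = 2.4/(1−0.218) = 3.0691 °C.
Change = 3.0691 − 3.3803 = -0.31 °C.

-0.31 °C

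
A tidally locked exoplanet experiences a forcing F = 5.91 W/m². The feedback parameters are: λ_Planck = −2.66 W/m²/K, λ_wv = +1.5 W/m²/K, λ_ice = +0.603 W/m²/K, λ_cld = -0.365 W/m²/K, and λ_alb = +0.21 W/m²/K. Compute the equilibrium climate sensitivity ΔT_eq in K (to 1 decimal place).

Net feedback parameter λ = (−2.66) + (+1.5) + (+0.603) + (-0.365) + (+0.21) = -0.712 W/m²/K.
ΔT = −F/λ = −5.91/(-0.712) = 8.3 K.

8.3 K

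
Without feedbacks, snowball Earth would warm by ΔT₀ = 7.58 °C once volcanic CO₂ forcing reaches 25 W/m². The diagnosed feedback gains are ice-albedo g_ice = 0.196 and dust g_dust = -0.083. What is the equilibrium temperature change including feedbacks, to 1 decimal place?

8.5 °C

Total gain g = 0.196 − 0.083 = 0.113.
Amplification A = 1/(1 − 0.113) = 1.127.
ΔT = 7.58 × 1.127 = 8.5 °C.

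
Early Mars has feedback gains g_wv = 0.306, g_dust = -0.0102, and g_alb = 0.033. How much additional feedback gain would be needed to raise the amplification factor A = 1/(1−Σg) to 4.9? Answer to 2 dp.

0.47

Current total gain = 0.3288.
Target gain for A = 4.9: g* = 1 − 1/4.9 = 0.7959.
Additional gain needed = 0.7959 − 0.3288 = 0.47.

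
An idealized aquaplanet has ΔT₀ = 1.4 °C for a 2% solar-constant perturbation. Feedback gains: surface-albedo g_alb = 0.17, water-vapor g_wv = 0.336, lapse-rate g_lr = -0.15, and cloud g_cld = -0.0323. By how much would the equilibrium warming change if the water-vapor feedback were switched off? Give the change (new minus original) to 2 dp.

Original: g = 0.3237, ΔT = 1.4/(1−0.3237) = 2.0701 °C.
Without water-vapor: g' = -0.0123, ΔT' = 1.4/(1+0.0123) = 1.3830 °C.
Change = 1.3830 − 2.0701 = -0.69 °C.

-0.69 °C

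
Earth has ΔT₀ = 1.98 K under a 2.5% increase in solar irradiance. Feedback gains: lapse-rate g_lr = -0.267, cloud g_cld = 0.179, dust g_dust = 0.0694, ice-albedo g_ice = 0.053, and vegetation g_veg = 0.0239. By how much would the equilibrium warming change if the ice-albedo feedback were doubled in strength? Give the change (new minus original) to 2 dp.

Original: g = 0.0583, ΔT = 1.98/(1−0.0583) = 2.1026 K.
With doubled ice-albedo: g' = 0.1113, ΔT' = 1.98/(1−0.1113) = 2.2280 K.
Change = 2.2280 − 2.1026 = 0.13 K.

0.13 K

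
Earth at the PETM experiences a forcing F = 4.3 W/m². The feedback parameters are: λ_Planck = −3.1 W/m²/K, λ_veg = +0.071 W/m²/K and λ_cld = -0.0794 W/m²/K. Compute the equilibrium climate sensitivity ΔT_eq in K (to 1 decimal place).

1.4 K

Net feedback parameter λ = (−3.1) + (+0.071) + (-0.0794) = -3.1084 W/m²/K.
ΔT = −F/λ = −4.3/(-3.1084) = 1.4 K.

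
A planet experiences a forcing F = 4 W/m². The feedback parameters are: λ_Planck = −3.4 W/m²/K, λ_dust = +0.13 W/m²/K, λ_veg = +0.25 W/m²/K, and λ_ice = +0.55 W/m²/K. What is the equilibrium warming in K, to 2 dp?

Net feedback parameter λ = (−3.4) + (+0.13) + (+0.25) + (+0.55) = -2.47 W/m²/K.
ΔT = −F/λ = −4/(-2.47) = 1.62 K.

1.62 K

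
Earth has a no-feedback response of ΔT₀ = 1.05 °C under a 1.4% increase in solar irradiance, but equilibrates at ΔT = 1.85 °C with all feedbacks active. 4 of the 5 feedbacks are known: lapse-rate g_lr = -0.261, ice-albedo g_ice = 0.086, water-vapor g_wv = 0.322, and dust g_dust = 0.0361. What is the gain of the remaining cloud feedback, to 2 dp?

0.25

Amplification A = ΔT/ΔT₀ = 1.85/1.05 = 1.762.
Total gain g = 1 − 1/A = 1 − 1/1.762 = 0.4325.
Known gains sum to -0.261 + 0.086 + 0.322 + 0.0361 = 0.1831.
g_cld = 0.4325 − 0.1831 = 0.25.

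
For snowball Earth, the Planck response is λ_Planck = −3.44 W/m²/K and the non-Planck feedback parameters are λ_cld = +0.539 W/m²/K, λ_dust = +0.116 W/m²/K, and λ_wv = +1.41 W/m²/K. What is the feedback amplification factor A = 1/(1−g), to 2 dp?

Convert to gains: g_cld = 0.539/3.44 = 0.1567; g_dust = 0.116/3.44 = 0.03372; g_wv = 1.41/3.44 = 0.4099.
Total gain g = 0.60032.
A = 1/(1 − 0.60032) = 2.50.

2.50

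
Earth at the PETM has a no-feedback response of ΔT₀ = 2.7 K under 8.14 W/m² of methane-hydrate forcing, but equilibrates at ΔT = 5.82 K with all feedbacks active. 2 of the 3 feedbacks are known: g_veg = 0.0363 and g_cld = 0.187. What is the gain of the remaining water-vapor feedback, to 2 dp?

0.31

Amplification A = ΔT/ΔT₀ = 5.82/2.7 = 2.156.
Total gain g = 1 − 1/A = 1 − 1/2.156 = 0.5362.
Known gains sum to 0.0363 + 0.187 = 0.2233.
g_wv = 0.5362 − 0.2233 = 0.31.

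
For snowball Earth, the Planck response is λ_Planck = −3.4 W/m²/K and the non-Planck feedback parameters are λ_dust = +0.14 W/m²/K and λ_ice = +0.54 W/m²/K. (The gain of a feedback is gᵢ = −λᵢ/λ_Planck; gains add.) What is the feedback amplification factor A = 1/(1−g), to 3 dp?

1.250

Convert to gains: g_dust = 0.14/3.4 = 0.04118; g_ice = 0.54/3.4 = 0.1588.
Total gain g = 0.19998.
A = 1/(1 − 0.19998) = 1.250.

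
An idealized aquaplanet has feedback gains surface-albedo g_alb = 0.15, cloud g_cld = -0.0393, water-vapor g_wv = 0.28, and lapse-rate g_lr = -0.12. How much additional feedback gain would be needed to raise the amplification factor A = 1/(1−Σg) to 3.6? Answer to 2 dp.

Current total gain = 0.2707.
Target gain for A = 3.6: g* = 1 − 1/3.6 = 0.7222.
Additional gain needed = 0.7222 − 0.2707 = 0.45.

0.45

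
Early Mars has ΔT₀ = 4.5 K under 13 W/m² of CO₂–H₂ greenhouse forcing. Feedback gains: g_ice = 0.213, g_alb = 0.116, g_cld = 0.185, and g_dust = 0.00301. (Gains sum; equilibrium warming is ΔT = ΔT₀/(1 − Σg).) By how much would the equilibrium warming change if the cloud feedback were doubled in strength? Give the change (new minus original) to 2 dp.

Original: g = 0.51701, ΔT = 4.5/(1−0.51701) = 9.3170 K.
With doubled cloud: g' = 0.70201, ΔT' = 4.5/(1−0.70201) = 15.1012 K.
Change = 15.1012 − 9.3170 = 5.78 K.

5.78 K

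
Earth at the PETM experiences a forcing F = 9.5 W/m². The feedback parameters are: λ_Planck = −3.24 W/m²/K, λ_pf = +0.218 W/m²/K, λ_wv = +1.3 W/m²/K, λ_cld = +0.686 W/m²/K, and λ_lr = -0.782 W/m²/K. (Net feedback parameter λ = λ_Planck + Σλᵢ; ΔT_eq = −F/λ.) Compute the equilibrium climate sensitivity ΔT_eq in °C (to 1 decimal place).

5.2 °C

Net feedback parameter λ = (−3.24) + (+0.218) + (+1.3) + (+0.686) + (-0.782) = -1.818 W/m²/K.
ΔT = −F/λ = −9.5/(-1.818) = 5.2 °C.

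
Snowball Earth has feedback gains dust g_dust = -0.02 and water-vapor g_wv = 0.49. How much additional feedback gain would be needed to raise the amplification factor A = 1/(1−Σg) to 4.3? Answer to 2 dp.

0.30

Current total gain = 0.47.
Target gain for A = 4.3: g* = 1 − 1/4.3 = 0.7674.
Additional gain needed = 0.7674 − 0.47 = 0.30.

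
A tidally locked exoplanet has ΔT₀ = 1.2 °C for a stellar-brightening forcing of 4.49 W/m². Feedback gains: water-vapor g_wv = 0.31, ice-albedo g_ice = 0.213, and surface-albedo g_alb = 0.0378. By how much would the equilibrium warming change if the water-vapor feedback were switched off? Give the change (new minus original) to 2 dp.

Original: g = 0.5608, ΔT = 1.2/(1−0.5608) = 2.7322 °C.
Without water-vapor: g' = 0.2508, ΔT' = 1.2/(1−0.2508) = 1.6017 °C.
Change = 1.6017 − 2.7322 = -1.13 °C.

-1.13 °C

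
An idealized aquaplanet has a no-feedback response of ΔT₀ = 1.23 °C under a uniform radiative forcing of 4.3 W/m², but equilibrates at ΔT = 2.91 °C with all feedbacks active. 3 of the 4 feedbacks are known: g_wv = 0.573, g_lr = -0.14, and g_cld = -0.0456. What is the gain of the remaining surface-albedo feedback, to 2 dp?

0.19

Amplification A = ΔT/ΔT₀ = 2.91/1.23 = 2.366.
Total gain g = 1 − 1/A = 1 − 1/2.366 = 0.5773.
Known gains sum to 0.573 − 0.14 − 0.0456 = 0.3874.
g_alb = 0.5773 − 0.3874 = 0.19.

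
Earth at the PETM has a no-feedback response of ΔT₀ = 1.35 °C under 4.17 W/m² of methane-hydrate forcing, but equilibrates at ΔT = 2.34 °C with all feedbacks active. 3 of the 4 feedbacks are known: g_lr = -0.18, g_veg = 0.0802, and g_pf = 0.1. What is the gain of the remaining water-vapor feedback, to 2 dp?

Amplification A = ΔT/ΔT₀ = 2.34/1.35 = 1.733.
Total gain g = 1 − 1/A = 1 − 1/1.733 = 0.423.
Known gains sum to -0.18 + 0.0802 + 0.1 = 0.0002.
g_wv = 0.423 − 0.0002 = 0.42.

0.42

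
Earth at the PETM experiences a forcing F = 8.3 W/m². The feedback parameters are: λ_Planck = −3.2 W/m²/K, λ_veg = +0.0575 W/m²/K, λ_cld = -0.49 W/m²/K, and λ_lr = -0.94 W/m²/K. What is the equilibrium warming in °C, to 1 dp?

Net feedback parameter λ = (−3.2) + (+0.0575) + (-0.49) + (-0.94) = -4.5725 W/m²/K.
ΔT = −F/λ = −8.3/(-4.5725) = 1.8 °C.

1.8 °C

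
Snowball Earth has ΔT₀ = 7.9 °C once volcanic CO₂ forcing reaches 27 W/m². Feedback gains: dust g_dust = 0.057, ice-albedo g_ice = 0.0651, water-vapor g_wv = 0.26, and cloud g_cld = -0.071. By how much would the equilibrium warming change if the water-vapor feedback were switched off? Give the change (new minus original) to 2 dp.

-3.14 °C

Original: g = 0.3111, ΔT = 7.9/(1−0.3111) = 11.4676 °C.
Without water-vapor: g' = 0.0511, ΔT' = 7.9/(1−0.0511) = 8.3254 °C.
Change = 8.3254 − 11.4676 = -3.14 °C.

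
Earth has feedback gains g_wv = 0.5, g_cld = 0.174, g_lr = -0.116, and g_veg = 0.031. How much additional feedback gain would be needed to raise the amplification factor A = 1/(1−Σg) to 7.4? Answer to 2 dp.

Current total gain = 0.589.
Target gain for A = 7.4: g* = 1 − 1/7.4 = 0.8649.
Additional gain needed = 0.8649 − 0.589 = 0.28.

0.28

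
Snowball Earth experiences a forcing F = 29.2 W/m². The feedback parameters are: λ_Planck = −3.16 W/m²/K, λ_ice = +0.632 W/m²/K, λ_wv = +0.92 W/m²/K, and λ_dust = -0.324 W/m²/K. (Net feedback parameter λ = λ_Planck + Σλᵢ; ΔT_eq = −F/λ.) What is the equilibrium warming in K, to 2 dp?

Net feedback parameter λ = (−3.16) + (+0.632) + (+0.92) + (-0.324) = -1.932 W/m²/K.
ΔT = −F/λ = −29.2/(-1.932) = 15.11 K.

15.11 K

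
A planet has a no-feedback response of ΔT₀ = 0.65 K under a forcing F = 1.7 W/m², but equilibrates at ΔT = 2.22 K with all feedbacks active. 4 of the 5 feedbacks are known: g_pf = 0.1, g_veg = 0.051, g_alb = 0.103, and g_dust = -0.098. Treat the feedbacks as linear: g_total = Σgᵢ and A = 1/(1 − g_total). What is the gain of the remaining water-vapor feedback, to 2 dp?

0.55

Amplification A = ΔT/ΔT₀ = 2.22/0.65 = 3.415.
Total gain g = 1 − 1/A = 1 − 1/3.415 = 0.7072.
Known gains sum to 0.1 + 0.051 + 0.103 − 0.098 = 0.156.
g_wv = 0.7072 − 0.156 = 0.55.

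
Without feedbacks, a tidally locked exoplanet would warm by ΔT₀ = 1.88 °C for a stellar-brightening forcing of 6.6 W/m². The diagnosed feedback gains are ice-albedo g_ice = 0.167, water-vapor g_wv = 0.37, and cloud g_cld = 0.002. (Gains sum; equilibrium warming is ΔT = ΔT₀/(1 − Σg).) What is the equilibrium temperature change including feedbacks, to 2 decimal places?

Total gain g = 0.167 + 0.37 + 0.002 = 0.539.
Amplification A = 1/(1 − 0.539) = 2.169.
ΔT = 1.88 × 2.169 = 4.08 °C.

4.08 °C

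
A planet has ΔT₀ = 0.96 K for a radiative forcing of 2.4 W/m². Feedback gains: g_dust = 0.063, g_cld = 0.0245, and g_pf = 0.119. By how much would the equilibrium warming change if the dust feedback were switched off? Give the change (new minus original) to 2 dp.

-0.09 K

Original: g = 0.2065, ΔT = 0.96/(1−0.2065) = 1.2098 K.
Without dust: g' = 0.1435, ΔT' = 0.96/(1−0.1435) = 1.1208 K.
Change = 1.1208 − 1.2098 = -0.09 K.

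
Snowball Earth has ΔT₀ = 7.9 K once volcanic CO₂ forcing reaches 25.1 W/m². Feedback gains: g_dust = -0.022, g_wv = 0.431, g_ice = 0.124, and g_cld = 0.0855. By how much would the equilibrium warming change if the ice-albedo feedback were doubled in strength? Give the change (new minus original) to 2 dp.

Original: g = 0.6185, ΔT = 7.9/(1−0.6185) = 20.7077 K.
With doubled ice-albedo: g' = 0.7425, ΔT' = 7.9/(1−0.7425) = 30.6796 K.
Change = 30.6796 − 20.7077 = 9.97 K.

9.97 K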